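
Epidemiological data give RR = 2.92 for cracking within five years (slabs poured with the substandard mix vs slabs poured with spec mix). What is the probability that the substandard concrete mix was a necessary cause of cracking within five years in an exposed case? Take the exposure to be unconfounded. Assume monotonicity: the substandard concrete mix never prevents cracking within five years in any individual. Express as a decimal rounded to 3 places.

Under exogeneity and monotonicity, PN = (RR − 1) / RR = 1 − 1/RR.
PN = (2.92 − 1) / 2.92 = 1.92 / 2.92 ≈ 0.6575

PN ≈ 0.658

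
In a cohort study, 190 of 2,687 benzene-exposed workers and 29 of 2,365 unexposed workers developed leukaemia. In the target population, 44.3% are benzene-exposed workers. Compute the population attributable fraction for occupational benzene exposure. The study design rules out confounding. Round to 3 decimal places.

p₁ = P(outcome | exposed) = 190/2687 = 0.070711
p₀ = P(outcome | unexposed) = 29/2365 = 0.012262
Overall risk P(Y=1) = π·p₁ + (1−π)·p₀ = 0.443×0.070711 + 0.557×0.012262 = 0.038155.
Under exogeneity, PAF = [P(Y=1) − p₀] / P(Y=1).
PAF = (0.038155 − 0.012262) / 0.038155 ≈ 0.6786

PAF ≈ 0.679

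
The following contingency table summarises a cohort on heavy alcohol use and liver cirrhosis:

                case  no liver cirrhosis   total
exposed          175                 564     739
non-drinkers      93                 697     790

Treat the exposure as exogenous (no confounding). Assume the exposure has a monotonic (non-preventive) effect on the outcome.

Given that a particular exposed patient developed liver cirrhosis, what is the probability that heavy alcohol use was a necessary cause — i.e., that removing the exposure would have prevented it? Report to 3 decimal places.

PN ≈ 0.503

p₁ = P(outcome | exposed) = 175/739 = 0.23681
p₀ = P(outcome | unexposed) = 93/790 = 0.11772
Under exogeneity and monotonicity, PN = (p₁ − p₀) / p₁.
PN = (0.23681 − 0.11772) / 0.23681 = 0.11908 / 0.23681 ≈ 0.5029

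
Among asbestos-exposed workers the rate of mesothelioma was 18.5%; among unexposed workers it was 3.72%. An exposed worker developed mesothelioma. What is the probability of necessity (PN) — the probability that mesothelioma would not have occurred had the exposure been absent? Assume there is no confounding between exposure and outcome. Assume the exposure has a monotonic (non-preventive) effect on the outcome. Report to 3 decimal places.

PN ≈ 0.799

p₁ = 0.185, p₀ = 0.0372.
Under exogeneity and monotonicity, PN = (p₁ − p₀) / p₁.
PN = (0.185 − 0.0372) / 0.185 = 0.1478 / 0.185 ≈ 0.7989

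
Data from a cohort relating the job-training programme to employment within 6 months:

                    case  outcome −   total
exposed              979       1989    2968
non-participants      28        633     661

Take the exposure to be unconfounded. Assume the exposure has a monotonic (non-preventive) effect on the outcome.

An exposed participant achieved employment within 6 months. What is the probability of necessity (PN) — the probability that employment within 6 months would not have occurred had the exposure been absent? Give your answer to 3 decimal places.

PN ≈ 0.872

p₁ = P(outcome | exposed) = 979/2968 = 0.32985
p₀ = P(outcome | unexposed) = 28/661 = 0.04236
Under exogeneity and monotonicity, PN = (p₁ − p₀)/p₁.
PN = (0.32985 − 0.04236) / 0.32985 ≈ 0.8716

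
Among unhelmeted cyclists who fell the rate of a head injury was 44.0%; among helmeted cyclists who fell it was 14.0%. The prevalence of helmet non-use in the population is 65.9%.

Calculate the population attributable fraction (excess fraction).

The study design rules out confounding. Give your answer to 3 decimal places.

p₁ = 0.44, p₀ = 0.14.
Overall risk P(Y=1) = π·p₁ + (1−π)·p₀ = 0.659×0.44 + 0.341×0.14 = 0.3377.
Under exogeneity, PAF = [P(Y=1) − p₀] / P(Y=1).
PAF = (0.3377 − 0.14) / 0.3377 ≈ 0.5854

PAF ≈ 0.585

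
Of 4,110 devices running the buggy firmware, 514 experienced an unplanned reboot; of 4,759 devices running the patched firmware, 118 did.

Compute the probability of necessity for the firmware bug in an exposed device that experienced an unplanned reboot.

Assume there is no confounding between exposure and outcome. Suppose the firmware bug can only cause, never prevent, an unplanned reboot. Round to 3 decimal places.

PN ≈ 0.802

p₁ = P(outcome | exposed) = 514/4110 = 0.12506
p₀ = P(outcome | unexposed) = 118/4759 = 0.024795
Under exogeneity and monotonicity, PN = (p₁ − p₀) / p₁.
PN = (0.12506 − 0.024795) / 0.12506 = 0.10027 / 0.12506 ≈ 0.8017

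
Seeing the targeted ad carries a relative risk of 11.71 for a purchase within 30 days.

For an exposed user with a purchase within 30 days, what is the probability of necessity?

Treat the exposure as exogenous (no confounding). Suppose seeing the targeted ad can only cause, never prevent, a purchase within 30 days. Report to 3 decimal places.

Under exogeneity and monotonicity, PN = (RR − 1) / RR = 1 − 1/RR.
PN = (11.71 − 1) / 11.71 = 10.71 / 11.71 ≈ 0.9146

PN ≈ 0.915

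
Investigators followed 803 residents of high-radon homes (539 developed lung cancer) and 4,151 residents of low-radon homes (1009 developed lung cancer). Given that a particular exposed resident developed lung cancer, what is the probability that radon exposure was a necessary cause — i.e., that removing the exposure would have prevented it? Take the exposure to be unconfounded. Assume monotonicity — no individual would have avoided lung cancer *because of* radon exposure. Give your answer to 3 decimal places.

PN ≈ 0.638

p₁ = P(outcome | exposed) = 539/803 = 0.67123
p₀ = P(outcome | unexposed) = 1009/4151 = 0.24307
Under exogeneity and monotonicity, PN = (p₁ − p₀) / p₁.
PN = (0.67123 − 0.24307) / 0.67123 = 0.42816 / 0.67123 ≈ 0.6379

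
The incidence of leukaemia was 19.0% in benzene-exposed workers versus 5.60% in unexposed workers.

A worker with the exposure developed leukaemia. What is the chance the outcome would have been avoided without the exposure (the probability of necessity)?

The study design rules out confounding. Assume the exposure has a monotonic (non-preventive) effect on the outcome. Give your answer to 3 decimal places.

PN ≈ 0.705

p₁ = 0.19, p₀ = 0.056.
Under exogeneity and monotonicity, PN = (p₁ − p₀) / p₁.
PN = (0.19 − 0.056) / 0.19 = 0.134 / 0.19 ≈ 0.7053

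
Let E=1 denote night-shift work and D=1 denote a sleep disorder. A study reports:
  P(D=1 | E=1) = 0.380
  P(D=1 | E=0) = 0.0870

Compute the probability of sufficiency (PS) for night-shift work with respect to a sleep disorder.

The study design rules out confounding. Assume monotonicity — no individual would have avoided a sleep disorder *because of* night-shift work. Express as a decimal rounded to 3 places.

Let p₁ = 0.38, p₀ = 0.087.
Under exogeneity and monotonicity, PS = (p₁ − p₀) / (1 − p₀).
PS = (0.38 − 0.087) / (1 − 0.087) = 0.293 / 0.913 ≈ 0.3209

PS ≈ 0.321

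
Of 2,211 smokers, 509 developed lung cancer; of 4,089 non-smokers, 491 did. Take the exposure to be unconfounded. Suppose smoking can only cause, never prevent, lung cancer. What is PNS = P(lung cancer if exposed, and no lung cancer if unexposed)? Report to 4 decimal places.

p₁ = P(outcome | exposed) = 509/2211 = 0.23021
p₀ = P(outcome | unexposed) = 491/4089 = 0.12008
Under exogeneity and monotonicity, PNS = p₁ − p₀.
PNS = 0.23021 − 0.12008 = 0.11013

PNS ≈ 0.1101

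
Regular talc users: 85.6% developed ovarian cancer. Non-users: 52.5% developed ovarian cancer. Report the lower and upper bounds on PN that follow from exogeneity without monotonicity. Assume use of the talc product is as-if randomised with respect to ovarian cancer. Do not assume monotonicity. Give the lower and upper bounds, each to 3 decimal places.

0.387 ≤ PN ≤ 0.555

p₁ = 0.856, p₀ = 0.525.
Under exogeneity alone the bounds on PN are max{0,(p₁−p₀)/p₁} ≤ PN ≤ min{1,(1−p₀)/p₁}.
  lower = (p₁ − p₀)/p₁ = 0.331 / 0.856 ≈ 0.3867
  upper = min{1, (1 − p₀)/p₁} = 0.475 / 0.856 ≈ 0.5549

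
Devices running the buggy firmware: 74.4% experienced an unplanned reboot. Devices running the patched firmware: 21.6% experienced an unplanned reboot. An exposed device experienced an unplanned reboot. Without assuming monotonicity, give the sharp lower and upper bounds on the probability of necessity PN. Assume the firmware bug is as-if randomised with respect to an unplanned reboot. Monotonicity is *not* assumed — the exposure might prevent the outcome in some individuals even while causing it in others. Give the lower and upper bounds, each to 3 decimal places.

p₁ = 0.744, p₀ = 0.216.
Under exogeneity alone the bounds on PN are max{0,(p₁−p₀)/p₁} ≤ PN ≤ min{1,(1−p₀)/p₁}.
  lower = (p₁ − p₀)/p₁ = 0.528 / 0.744 ≈ 0.7097
  upper = min{1, (1 − p₀)/p₁} = 0.784 / 0.744 ≈ 1.0538 → capped at 1

0.710 ≤ PN ≤ 1.000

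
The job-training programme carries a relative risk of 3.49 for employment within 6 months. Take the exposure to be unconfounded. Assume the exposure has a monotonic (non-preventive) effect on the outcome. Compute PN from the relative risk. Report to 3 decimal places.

PN ≈ 0.713

Under exogeneity and monotonicity, PN = (RR − 1) / RR = 1 − 1/RR.
PN = (3.49 − 1) / 3.49 = 2.49 / 3.49 ≈ 0.7135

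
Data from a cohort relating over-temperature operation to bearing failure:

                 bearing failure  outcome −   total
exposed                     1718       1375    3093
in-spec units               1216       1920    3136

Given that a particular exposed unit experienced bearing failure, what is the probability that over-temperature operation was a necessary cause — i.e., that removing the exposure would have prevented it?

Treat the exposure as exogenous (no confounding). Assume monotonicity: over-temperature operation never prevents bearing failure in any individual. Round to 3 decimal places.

PN ≈ 0.302

p₁ = P(outcome | exposed) = 1718/3093 = 0.55545
p₀ = P(outcome | unexposed) = 1216/3136 = 0.38776
Under exogeneity and monotonicity, PN = (p₁ − p₀)/p₁.
PN = (0.55545 − 0.38776) / 0.55545 ≈ 0.3019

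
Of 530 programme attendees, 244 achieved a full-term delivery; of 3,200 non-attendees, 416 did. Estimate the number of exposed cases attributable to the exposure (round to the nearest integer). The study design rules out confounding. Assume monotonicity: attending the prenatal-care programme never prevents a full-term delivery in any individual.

p₁ = P(outcome | exposed) = 244/530 = 0.46038
p₀ = P(outcome | unexposed) = 416/3200 = 0.13
PN = (p₁ − p₀)/p₁ = (0.46038 − 0.13) / 0.46038 ≈ 0.71762.
Attributable cases ≈ PN × (exposed cases) = 0.71762 × 244 ≈ 175.10.

about 175 cases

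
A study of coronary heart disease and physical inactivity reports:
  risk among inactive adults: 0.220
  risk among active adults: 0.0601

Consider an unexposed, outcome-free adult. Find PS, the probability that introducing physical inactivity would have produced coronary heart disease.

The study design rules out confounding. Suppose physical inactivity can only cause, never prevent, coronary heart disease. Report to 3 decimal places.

PS ≈ 0.170

Let p₁ = 0.22, p₀ = 0.0601.
Under exogeneity and monotonicity, PS = (p₁ − p₀) / (1 − p₀).
PS = (0.22 − 0.0601) / (1 − 0.0601) = 0.1599 / 0.9399 ≈ 0.1701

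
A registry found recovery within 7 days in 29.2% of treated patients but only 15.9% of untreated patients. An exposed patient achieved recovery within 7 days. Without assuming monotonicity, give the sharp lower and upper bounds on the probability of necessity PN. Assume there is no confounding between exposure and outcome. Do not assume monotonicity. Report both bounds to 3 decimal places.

0.455 ≤ PN ≤ 1.000

p₁ = 0.292, p₀ = 0.159.
Under exogeneity alone the bounds on PN are max{0,(p₁−p₀)/p₁} ≤ PN ≤ min{1,(1−p₀)/p₁}.
  lower = (p₁ − p₀)/p₁ = 0.133 / 0.292 ≈ 0.4555
  upper = min{1, (1 − p₀)/p₁} = 0.841 / 0.292 ≈ 2.8801 → capped at 1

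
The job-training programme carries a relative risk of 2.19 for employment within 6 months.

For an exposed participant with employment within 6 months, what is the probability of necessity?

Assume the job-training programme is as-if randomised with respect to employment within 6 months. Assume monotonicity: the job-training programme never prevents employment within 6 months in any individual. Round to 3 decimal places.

Under exogeneity and monotonicity, PN = (RR − 1) / RR = 1 − 1/RR.
PN = (2.19 − 1) / 2.19 = 1.19 / 2.19 ≈ 0.5434

PN ≈ 0.543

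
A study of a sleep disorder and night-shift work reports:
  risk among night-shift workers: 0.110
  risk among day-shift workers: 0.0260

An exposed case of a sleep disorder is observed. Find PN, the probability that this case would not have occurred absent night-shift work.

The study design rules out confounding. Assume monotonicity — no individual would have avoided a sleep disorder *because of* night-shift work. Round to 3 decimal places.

Let p₁ = 0.11, p₀ = 0.026.
Under exogeneity and monotonicity, PN = (p₁ − p₀) / p₁.
PN = (0.11 − 0.026) / 0.11 = 0.084 / 0.11 ≈ 0.7636

PN ≈ 0.764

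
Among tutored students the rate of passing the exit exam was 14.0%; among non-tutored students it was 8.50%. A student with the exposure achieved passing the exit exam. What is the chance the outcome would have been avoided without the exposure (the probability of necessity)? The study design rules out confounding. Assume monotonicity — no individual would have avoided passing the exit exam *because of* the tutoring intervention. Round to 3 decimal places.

PN ≈ 0.393

p₁ = 0.14, p₀ = 0.085.
Under exogeneity and monotonicity, PN = (p₁ − p₀) / p₁.
PN = (0.14 − 0.085) / 0.14 = 0.055 / 0.14 ≈ 0.3929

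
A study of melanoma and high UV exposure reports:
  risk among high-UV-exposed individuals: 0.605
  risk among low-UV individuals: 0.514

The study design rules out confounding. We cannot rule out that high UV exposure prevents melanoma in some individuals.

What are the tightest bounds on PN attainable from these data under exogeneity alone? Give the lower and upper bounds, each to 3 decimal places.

0.150 ≤ PN ≤ 0.803

Let p₁ = 0.605, p₀ = 0.514.
Under exogeneity alone the bounds on PN are max{0,(p₁−p₀)/p₁} ≤ PN ≤ min{1,(1−p₀)/p₁}.
  lower = (p₁ − p₀)/p₁ = 0.091 / 0.605 ≈ 0.1504
  upper = min{1, (1 − p₀)/p₁} = 0.486 / 0.605 ≈ 0.8033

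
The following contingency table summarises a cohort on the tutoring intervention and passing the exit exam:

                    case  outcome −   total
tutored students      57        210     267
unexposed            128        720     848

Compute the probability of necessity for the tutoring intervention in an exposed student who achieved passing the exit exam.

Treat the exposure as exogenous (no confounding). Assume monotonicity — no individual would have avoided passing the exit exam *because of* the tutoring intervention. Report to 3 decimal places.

p₁ = P(outcome | exposed) = 57/267 = 0.21348
p₀ = P(outcome | unexposed) = 128/848 = 0.15094
Under exogeneity and monotonicity, PN = (p₁ − p₀)/p₁.
PN = (0.21348 − 0.15094) / 0.21348 ≈ 0.2929

PN ≈ 0.293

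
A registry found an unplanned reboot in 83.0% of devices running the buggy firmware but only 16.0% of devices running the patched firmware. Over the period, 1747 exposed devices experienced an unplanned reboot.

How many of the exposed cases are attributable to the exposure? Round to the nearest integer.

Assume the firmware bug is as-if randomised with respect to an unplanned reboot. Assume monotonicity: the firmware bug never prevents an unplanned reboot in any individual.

about 1410 cases

p₁ = 0.83, p₀ = 0.16.
PN = (p₁ − p₀)/p₁ = (0.83 − 0.16) / 0.83 ≈ 0.80723.
Attributable cases ≈ PN × (exposed cases) = 0.80723 × 1747 ≈ 1410.23.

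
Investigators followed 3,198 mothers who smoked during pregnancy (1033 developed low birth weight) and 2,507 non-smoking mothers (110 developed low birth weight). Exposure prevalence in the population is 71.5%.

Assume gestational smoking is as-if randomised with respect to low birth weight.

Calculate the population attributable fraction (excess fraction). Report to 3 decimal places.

p₁ = P(outcome | exposed) = 1033/3198 = 0.32301
p₀ = P(outcome | unexposed) = 110/2507 = 0.043877
Overall risk P(Y=1) = π·p₁ + (1−π)·p₀ = 0.715×0.32301 + 0.285×0.043877 = 0.24346.
Under exogeneity, PAF = [P(Y=1) − p₀] / P(Y=1).
PAF = (0.24346 − 0.043877) / 0.24346 ≈ 0.8198

PAF ≈ 0.820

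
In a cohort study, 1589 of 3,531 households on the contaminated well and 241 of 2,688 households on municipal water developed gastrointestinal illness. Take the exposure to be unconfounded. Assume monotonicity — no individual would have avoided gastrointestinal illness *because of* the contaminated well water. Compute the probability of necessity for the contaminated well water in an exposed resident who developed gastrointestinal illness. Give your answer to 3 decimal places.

PN ≈ 0.801

p₁ = P(outcome | exposed) = 1589/3531 = 0.45001
p₀ = P(outcome | unexposed) = 241/2688 = 0.089658
Under exogeneity and monotonicity, PN = (p₁ − p₀) / p₁.
PN = (0.45001 − 0.089658) / 0.45001 = 0.36036 / 0.45001 ≈ 0.8008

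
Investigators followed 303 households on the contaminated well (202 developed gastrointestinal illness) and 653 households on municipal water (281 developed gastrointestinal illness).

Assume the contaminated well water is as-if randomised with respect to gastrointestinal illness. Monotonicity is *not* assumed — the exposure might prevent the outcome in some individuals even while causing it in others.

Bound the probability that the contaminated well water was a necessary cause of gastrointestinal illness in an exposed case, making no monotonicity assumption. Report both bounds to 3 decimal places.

p₁ = P(outcome | exposed) = 202/303 = 0.66667
p₀ = P(outcome | unexposed) = 281/653 = 0.43032
Under exogeneity alone the bounds on PN are max{0,(p₁−p₀)/p₁} ≤ PN ≤ min{1,(1−p₀)/p₁}.
  lower = (p₁ − p₀)/p₁ = 0.23635 / 0.66667 ≈ 0.3545
  upper = min{1, (1 − p₀)/p₁} = 0.56968 / 0.66667 ≈ 0.8545

0.355 ≤ PN ≤ 0.855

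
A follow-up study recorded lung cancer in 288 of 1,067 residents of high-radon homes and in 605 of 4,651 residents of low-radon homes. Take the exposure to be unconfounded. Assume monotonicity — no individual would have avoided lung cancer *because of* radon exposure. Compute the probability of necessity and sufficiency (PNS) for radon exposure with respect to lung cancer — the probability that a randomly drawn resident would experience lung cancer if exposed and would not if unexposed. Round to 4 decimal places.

p₁ = P(outcome | exposed) = 288/1067 = 0.26992
p₀ = P(outcome | unexposed) = 605/4651 = 0.13008
Under exogeneity and monotonicity, PNS = p₁ − p₀.
PNS = 0.26992 − 0.13008 = 0.13984

PNS ≈ 0.1398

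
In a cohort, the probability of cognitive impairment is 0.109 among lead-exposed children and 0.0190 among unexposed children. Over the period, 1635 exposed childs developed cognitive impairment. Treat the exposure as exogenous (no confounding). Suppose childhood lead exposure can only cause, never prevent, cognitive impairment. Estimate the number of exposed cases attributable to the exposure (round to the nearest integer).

Let p₁ = 0.109, p₀ = 0.019.
PN = (p₁ − p₀)/p₁ = (0.109 − 0.019) / 0.109 ≈ 0.82569.
Attributable cases ≈ PN × (exposed cases) = 0.82569 × 1635 ≈ 1350.00.

about 1350 cases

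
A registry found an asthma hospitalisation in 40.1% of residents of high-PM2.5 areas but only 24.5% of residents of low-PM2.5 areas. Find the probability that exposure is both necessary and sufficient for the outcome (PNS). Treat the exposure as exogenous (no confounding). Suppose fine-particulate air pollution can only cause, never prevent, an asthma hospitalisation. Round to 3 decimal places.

PNS ≈ 0.156

p₁ = 0.401, p₀ = 0.245.
Under exogeneity and monotonicity, PNS = p₁ − p₀.
PNS = 0.401 − 0.245 = 0.156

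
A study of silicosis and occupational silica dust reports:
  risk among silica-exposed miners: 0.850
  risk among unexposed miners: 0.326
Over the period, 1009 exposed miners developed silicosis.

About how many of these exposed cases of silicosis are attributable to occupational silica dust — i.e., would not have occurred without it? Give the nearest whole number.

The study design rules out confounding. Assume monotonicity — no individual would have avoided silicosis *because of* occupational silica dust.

Let p₁ = 0.85, p₀ = 0.326.
PN = (p₁ − p₀)/p₁ = (0.85 − 0.326) / 0.85 ≈ 0.61647.
Attributable cases ≈ PN × (exposed cases) = 0.61647 × 1009 ≈ 622.02.

about 622 cases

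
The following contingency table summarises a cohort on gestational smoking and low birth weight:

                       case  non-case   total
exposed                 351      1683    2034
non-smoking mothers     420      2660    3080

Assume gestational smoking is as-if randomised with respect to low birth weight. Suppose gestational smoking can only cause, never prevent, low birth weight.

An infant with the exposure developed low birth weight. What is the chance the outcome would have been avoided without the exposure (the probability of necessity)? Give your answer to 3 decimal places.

PN ≈ 0.210

p₁ = P(outcome | exposed) = 351/2034 = 0.17257
p₀ = P(outcome | unexposed) = 420/3080 = 0.13636
Under exogeneity and monotonicity, PN = (p₁ − p₀)/p₁.
PN = (0.17257 − 0.13636) / 0.17257 ≈ 0.2098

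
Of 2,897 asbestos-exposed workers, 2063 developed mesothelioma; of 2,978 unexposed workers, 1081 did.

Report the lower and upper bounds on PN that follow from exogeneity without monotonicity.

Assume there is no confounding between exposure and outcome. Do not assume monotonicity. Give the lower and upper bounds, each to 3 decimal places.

p₁ = P(outcome | exposed) = 2063/2897 = 0.71212
p₀ = P(outcome | unexposed) = 1081/2978 = 0.363
Under exogeneity alone the bounds on PN are max{0,(p₁−p₀)/p₁} ≤ PN ≤ min{1,(1−p₀)/p₁}.
  lower = (p₁ − p₀)/p₁ = 0.34912 / 0.71212 ≈ 0.4903
  upper = min{1, (1 − p₀)/p₁} = 0.637 / 0.71212 ≈ 0.8945

0.490 ≤ PN ≤ 0.895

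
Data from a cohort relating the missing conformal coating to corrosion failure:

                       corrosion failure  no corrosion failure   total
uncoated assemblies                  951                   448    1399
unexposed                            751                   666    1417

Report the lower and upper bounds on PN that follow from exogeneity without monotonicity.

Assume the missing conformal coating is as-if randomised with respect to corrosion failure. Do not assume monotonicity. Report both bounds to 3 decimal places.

p₁ = P(outcome | exposed) = 951/1399 = 0.67977
p₀ = P(outcome | unexposed) = 751/1417 = 0.52999
Under exogeneity alone the bounds on PN are max{0,(p₁−p₀)/p₁} ≤ PN ≤ min{1,(1−p₀)/p₁}.
  lower = (p₁ − p₀)/p₁ = 0.14978 / 0.67977 ≈ 0.2203
  upper = min{1, (1 − p₀)/p₁} = 0.47001 / 0.67977 ≈ 0.6914

0.220 ≤ PN ≤ 0.691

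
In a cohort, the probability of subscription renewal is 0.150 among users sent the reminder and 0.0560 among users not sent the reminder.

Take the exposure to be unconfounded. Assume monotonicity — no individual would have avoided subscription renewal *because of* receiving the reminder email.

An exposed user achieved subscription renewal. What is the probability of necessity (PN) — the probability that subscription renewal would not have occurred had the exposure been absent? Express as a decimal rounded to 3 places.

Let p₁ = 0.15, p₀ = 0.056.
Under exogeneity and monotonicity, PN = (p₁ − p₀) / p₁.
PN = (0.15 − 0.056) / 0.15 = 0.094 / 0.15 ≈ 0.6267

PN ≈ 0.627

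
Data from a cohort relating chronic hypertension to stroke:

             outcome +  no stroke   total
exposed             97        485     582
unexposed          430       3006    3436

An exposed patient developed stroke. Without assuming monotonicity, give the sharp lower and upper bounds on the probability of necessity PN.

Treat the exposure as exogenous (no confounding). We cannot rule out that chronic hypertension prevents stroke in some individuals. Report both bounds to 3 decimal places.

p₁ = P(outcome | exposed) = 97/582 = 0.16667
p₀ = P(outcome | unexposed) = 430/3436 = 0.12515
Under exogeneity alone the bounds on PN are max{0,(p₁−p₀)/p₁} ≤ PN ≤ min{1,(1−p₀)/p₁}.
  lower = (p₁ − p₀)/p₁ = 0.041521 / 0.16667 ≈ 0.2491
  upper = min{1, (1 − p₀)/p₁} = 0.87485 / 0.16667 ≈ 5.2491 → capped at 1

0.249 ≤ PN ≤ 1.000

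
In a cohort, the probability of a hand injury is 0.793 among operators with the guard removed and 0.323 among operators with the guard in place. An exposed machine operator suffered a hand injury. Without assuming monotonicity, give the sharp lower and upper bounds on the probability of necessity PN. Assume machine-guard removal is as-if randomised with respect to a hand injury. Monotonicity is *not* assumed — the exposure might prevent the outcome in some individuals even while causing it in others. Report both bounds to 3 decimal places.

0.593 ≤ PN ≤ 0.854

Let p₁ = 0.793, p₀ = 0.323.
Under exogeneity alone the bounds on PN are max{0,(p₁−p₀)/p₁} ≤ PN ≤ min{1,(1−p₀)/p₁}.
  lower = (p₁ − p₀)/p₁ = 0.47 / 0.793 ≈ 0.5927
  upper = min{1, (1 − p₀)/p₁} = 0.677 / 0.793 ≈ 0.8537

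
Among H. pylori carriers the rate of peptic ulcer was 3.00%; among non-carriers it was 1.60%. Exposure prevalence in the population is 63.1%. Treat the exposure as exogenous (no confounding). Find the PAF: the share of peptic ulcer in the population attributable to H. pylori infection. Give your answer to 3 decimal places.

PAF ≈ 0.356

p₁ = 0.03, p₀ = 0.016.
Overall risk P(Y=1) = π·p₁ + (1−π)·p₀ = 0.631×0.03 + 0.369×0.016 = 0.024834.
Under exogeneity, PAF = [P(Y=1) − p₀] / P(Y=1).
PAF = (0.024834 − 0.016) / 0.024834 ≈ 0.3557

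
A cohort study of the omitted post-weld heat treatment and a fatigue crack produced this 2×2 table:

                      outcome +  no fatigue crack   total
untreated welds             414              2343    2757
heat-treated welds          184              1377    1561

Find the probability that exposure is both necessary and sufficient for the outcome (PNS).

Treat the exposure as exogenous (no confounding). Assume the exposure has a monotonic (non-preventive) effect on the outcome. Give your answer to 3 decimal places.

p₁ = P(outcome | exposed) = 414/2757 = 0.15016
p₀ = P(outcome | unexposed) = 184/1561 = 0.11787
Under exogeneity and monotonicity, PNS = p₁ − p₀.
PNS = 0.15016 − 0.11787 = 0.03229

PNS ≈ 0.032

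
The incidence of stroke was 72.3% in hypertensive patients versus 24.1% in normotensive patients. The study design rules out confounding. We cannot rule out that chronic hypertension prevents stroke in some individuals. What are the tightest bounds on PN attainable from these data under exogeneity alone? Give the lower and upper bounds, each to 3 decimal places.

0.667 ≤ PN ≤ 1.000

p₁ = 0.723, p₀ = 0.241.
Under exogeneity alone the bounds on PN are max{0,(p₁−p₀)/p₁} ≤ PN ≤ min{1,(1−p₀)/p₁}.
  lower = (p₁ − p₀)/p₁ = 0.482 / 0.723 ≈ 0.6667
  upper = min{1, (1 − p₀)/p₁} = 0.759 / 0.723 ≈ 1.0498 → capped at 1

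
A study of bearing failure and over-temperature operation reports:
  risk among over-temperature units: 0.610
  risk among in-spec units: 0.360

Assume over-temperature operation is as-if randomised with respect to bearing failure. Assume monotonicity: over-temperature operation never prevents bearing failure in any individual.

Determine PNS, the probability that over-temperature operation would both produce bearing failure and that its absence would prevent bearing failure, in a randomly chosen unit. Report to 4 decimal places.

PNS ≈ 0.2500

Let p₁ = 0.61, p₀ = 0.36.
Under exogeneity and monotonicity, PNS = p₁ − p₀.
PNS = 0.61 − 0.36 = 0.25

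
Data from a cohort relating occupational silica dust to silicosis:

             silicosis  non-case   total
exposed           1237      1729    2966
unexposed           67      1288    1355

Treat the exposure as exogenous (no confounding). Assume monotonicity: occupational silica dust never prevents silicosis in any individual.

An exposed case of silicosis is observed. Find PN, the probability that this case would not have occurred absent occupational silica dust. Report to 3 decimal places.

p₁ = P(outcome | exposed) = 1237/2966 = 0.41706
p₀ = P(outcome | unexposed) = 67/1355 = 0.049446
Under exogeneity and monotonicity, PN = (p₁ − p₀) / p₁.
PN = (0.41706 − 0.049446) / 0.41706 = 0.36761 / 0.41706 ≈ 0.8814

PN ≈ 0.881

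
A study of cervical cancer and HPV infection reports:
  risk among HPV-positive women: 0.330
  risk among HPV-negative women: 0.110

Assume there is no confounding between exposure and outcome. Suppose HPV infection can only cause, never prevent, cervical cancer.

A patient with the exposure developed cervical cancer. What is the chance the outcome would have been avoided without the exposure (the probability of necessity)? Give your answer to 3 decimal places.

PN ≈ 0.667

Let p₁ = 0.33, p₀ = 0.11.
Under exogeneity and monotonicity, PN = (p₁ − p₀) / p₁.
PN = (0.33 − 0.11) / 0.33 = 0.22 / 0.33 ≈ 0.6667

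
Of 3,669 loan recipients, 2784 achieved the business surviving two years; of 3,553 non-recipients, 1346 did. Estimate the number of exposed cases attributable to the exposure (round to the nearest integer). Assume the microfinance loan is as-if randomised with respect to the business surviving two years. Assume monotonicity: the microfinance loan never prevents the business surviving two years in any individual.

about 1394 cases

p₁ = P(outcome | exposed) = 2784/3669 = 0.75879
p₀ = P(outcome | unexposed) = 1346/3553 = 0.37883
PN = (p₁ − p₀)/p₁ = (0.75879 − 0.37883) / 0.75879 ≈ 0.50074.
Attributable cases ≈ PN × (exposed cases) = 0.50074 × 2784 ≈ 1394.06.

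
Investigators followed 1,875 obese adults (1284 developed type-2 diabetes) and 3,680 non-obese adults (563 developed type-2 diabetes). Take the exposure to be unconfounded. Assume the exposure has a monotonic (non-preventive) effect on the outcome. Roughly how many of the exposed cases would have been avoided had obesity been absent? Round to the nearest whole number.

p₁ = P(outcome | exposed) = 1284/1875 = 0.6848
p₀ = P(outcome | unexposed) = 563/3680 = 0.15299
PN = (p₁ − p₀)/p₁ = (0.6848 − 0.15299) / 0.6848 ≈ 0.77659.
Attributable cases ≈ PN × (exposed cases) = 0.77659 × 1284 ≈ 997.15.

about 997 cases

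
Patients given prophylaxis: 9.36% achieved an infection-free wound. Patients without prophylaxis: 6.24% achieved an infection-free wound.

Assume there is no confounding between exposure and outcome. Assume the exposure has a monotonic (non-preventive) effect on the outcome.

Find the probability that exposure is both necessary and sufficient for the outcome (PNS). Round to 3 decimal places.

PNS ≈ 0.031

p₁ = 0.0936, p₀ = 0.0624.
Under exogeneity and monotonicity, PNS = p₁ − p₀.
PNS = 0.0936 − 0.0624 = 0.0312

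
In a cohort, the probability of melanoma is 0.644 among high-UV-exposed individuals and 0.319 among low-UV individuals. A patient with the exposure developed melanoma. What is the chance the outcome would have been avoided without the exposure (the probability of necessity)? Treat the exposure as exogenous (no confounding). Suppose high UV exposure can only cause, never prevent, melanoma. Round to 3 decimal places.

PN ≈ 0.505

Let p₁ = 0.644, p₀ = 0.319.
Under exogeneity and monotonicity, PN = (p₁ − p₀) / p₁.
PN = (0.644 − 0.319) / 0.644 = 0.325 / 0.644 ≈ 0.5047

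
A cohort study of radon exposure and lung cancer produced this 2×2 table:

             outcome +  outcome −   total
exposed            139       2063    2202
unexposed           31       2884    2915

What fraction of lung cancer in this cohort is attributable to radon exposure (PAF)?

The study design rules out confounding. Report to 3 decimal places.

p₁ = P(outcome | exposed) = 139/2202 = 0.063124
p₀ = P(outcome | unexposed) = 31/2915 = 0.010635
Exposure prevalence π = 2202/5117 = 0.43033; overall risk P(Y=1) = 0.033223.
Under exogeneity, PAF = [P(Y=1) − p₀]/P(Y=1).
PAF = (0.033223 − 0.010635) / 0.033223 ≈ 0.6799

PAF ≈ 0.680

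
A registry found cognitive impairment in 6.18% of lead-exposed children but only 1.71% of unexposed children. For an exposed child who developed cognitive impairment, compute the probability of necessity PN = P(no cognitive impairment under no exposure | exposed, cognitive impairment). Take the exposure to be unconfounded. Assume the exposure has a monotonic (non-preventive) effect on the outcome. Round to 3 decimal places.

PN ≈ 0.723

p₁ = 0.0618, p₀ = 0.0171.
Under exogeneity and monotonicity, PN = (p₁ − p₀) / p₁.
PN = (0.0618 − 0.0171) / 0.0618 = 0.0447 / 0.0618 ≈ 0.7233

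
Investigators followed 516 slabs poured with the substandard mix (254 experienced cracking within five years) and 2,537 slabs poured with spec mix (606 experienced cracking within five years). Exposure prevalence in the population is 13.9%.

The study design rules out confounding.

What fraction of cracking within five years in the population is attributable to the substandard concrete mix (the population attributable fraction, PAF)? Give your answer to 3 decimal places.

PAF ≈ 0.129

p₁ = P(outcome | exposed) = 254/516 = 0.49225
p₀ = P(outcome | unexposed) = 606/2537 = 0.23886
Overall risk P(Y=1) = π·p₁ + (1−π)·p₀ = 0.139×0.49225 + 0.861×0.23886 = 0.27409.
Under exogeneity, PAF = [P(Y=1) − p₀] / P(Y=1).
PAF = (0.27409 − 0.23886) / 0.27409 ≈ 0.1285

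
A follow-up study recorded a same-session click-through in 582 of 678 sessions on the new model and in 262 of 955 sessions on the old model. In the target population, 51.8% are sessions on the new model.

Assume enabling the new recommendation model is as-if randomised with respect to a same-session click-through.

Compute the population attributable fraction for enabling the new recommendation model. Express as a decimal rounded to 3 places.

PAF ≈ 0.524

p₁ = P(outcome | exposed) = 582/678 = 0.85841
p₀ = P(outcome | unexposed) = 262/955 = 0.27435
Overall risk P(Y=1) = π·p₁ + (1−π)·p₀ = 0.518×0.85841 + 0.482×0.27435 = 0.57689.
Under exogeneity, PAF = [P(Y=1) − p₀] / P(Y=1).
PAF = (0.57689 − 0.27435) / 0.57689 ≈ 0.5244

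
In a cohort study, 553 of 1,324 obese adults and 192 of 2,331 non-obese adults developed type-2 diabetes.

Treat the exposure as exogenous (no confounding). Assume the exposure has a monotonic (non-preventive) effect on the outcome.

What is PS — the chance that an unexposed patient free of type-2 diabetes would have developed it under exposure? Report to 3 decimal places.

PS ≈ 0.365

p₁ = P(outcome | exposed) = 553/1324 = 0.41767
p₀ = P(outcome | unexposed) = 192/2331 = 0.082368
Under exogeneity and monotonicity, PS = (p₁ − p₀) / (1 − p₀).
PS = (0.41767 − 0.082368) / (1 − 0.082368) = 0.33531 / 0.91763 ≈ 0.3654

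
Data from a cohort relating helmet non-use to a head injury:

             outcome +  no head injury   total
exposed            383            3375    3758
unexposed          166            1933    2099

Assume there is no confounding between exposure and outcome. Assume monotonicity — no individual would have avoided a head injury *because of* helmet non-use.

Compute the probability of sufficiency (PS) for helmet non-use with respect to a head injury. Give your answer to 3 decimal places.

PS ≈ 0.025

p₁ = P(outcome | exposed) = 383/3758 = 0.10192
p₀ = P(outcome | unexposed) = 166/2099 = 0.079085
Under exogeneity and monotonicity, PS = (p₁ − p₀) / (1 − p₀).
PS = (0.10192 − 0.079085) / (1 − 0.079085) = 0.022831 / 0.92091 ≈ 0.0248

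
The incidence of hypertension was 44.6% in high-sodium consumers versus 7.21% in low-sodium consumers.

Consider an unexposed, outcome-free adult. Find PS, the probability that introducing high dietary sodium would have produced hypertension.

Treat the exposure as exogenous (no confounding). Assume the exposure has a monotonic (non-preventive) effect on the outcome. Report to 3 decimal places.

PS ≈ 0.403

p₁ = 0.446, p₀ = 0.0721.
Under exogeneity and monotonicity, PS = (p₁ − p₀) / (1 − p₀).
PS = (0.446 − 0.0721) / (1 − 0.0721) = 0.3739 / 0.9279 ≈ 0.4030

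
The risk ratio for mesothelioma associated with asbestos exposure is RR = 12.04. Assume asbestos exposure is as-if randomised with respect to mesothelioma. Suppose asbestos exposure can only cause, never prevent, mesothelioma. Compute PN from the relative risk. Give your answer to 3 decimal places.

PN ≈ 0.917

Under exogeneity and monotonicity, PN = (RR − 1) / RR = 1 − 1/RR.
PN = (12.04 − 1) / 12.04 = 11.04 / 12.04 ≈ 0.9169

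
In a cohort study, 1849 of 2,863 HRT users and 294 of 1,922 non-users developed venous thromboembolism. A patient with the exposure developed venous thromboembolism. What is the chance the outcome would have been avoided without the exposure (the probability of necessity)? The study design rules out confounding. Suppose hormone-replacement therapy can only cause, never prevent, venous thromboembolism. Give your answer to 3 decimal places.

p₁ = P(outcome | exposed) = 1849/2863 = 0.64583
p₀ = P(outcome | unexposed) = 294/1922 = 0.15297
Under exogeneity and monotonicity, PN = (p₁ − p₀) / p₁.
PN = (0.64583 − 0.15297) / 0.64583 = 0.49286 / 0.64583 ≈ 0.7631

PN ≈ 0.763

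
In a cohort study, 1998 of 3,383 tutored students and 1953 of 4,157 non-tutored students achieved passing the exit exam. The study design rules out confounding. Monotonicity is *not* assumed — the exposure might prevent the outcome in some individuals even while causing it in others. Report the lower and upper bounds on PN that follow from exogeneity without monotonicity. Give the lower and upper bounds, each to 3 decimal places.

p₁ = P(outcome | exposed) = 1998/3383 = 0.5906
p₀ = P(outcome | unexposed) = 1953/4157 = 0.46981
Under exogeneity alone the bounds on PN are max{0,(p₁−p₀)/p₁} ≤ PN ≤ min{1,(1−p₀)/p₁}.
  lower = (p₁ − p₀)/p₁ = 0.12079 / 0.5906 ≈ 0.2045
  upper = min{1, (1 − p₀)/p₁} = 0.53019 / 0.5906 ≈ 0.8977

0.205 ≤ PN ≤ 0.898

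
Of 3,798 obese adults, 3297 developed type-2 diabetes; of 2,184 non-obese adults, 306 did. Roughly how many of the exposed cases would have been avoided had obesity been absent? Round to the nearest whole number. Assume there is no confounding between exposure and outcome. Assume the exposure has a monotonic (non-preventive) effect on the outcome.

about 2765 cases

p₁ = P(outcome | exposed) = 3297/3798 = 0.86809
p₀ = P(outcome | unexposed) = 306/2184 = 0.14011
PN = (p₁ − p₀)/p₁ = (0.86809 − 0.14011) / 0.86809 ≈ 0.83860.
Attributable cases ≈ PN × (exposed cases) = 0.83860 × 3297 ≈ 2764.86.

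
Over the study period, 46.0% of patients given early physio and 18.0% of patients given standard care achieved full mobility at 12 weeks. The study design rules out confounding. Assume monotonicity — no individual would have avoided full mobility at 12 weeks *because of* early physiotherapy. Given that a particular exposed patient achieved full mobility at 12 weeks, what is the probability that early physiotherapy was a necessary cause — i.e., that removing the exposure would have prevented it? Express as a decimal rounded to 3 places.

p₁ = 0.46, p₀ = 0.18.
Under exogeneity and monotonicity, PN = (p₁ − p₀) / p₁.
PN = (0.46 − 0.18) / 0.46 = 0.28 / 0.46 ≈ 0.6087

PN ≈ 0.609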